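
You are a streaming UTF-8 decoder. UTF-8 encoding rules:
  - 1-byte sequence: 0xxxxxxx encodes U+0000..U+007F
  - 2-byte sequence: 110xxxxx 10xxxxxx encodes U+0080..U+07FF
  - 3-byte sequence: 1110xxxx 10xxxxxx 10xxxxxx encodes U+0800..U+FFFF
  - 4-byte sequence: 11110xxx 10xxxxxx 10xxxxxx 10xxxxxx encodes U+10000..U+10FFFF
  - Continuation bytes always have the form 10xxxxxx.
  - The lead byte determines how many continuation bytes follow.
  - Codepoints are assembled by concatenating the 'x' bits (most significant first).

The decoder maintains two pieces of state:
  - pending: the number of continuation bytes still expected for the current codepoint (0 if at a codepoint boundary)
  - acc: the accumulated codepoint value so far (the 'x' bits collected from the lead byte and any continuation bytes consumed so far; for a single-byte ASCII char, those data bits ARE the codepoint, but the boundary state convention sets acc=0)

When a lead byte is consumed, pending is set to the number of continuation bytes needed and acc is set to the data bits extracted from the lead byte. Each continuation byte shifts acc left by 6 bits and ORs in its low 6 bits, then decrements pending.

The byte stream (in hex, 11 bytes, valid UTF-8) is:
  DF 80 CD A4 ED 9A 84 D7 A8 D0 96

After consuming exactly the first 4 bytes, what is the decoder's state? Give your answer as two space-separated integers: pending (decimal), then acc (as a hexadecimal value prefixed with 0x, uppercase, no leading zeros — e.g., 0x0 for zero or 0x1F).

Byte[0]=DF: 2-byte lead. pending=1, acc=0x1F
Byte[1]=80: continuation. acc=(acc<<6)|0x00=0x7C0, pending=0
Byte[2]=CD: 2-byte lead. pending=1, acc=0xD
Byte[3]=A4: continuation. acc=(acc<<6)|0x24=0x364, pending=0

Answer: 0 0x364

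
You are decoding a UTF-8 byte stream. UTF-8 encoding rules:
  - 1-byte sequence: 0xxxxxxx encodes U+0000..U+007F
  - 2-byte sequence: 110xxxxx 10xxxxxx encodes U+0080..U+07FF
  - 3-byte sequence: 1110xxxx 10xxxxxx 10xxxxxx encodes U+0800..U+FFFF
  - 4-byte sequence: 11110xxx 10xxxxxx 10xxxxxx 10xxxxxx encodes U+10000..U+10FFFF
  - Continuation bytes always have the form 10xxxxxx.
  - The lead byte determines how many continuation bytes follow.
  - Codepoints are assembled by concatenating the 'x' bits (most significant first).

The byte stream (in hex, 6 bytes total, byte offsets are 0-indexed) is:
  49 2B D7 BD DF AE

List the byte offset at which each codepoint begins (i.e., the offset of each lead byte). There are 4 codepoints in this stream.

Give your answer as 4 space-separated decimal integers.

Answer: 0 1 2 4

Derivation:
Byte[0]=49: 1-byte ASCII. cp=U+0049
Byte[1]=2B: 1-byte ASCII. cp=U+002B
Byte[2]=D7: 2-byte lead, need 1 cont bytes. acc=0x17
Byte[3]=BD: continuation. acc=(acc<<6)|0x3D=0x5FD
Completed: cp=U+05FD (starts at byte 2)
Byte[4]=DF: 2-byte lead, need 1 cont bytes. acc=0x1F
Byte[5]=AE: continuation. acc=(acc<<6)|0x2E=0x7EE
Completed: cp=U+07EE (starts at byte 4)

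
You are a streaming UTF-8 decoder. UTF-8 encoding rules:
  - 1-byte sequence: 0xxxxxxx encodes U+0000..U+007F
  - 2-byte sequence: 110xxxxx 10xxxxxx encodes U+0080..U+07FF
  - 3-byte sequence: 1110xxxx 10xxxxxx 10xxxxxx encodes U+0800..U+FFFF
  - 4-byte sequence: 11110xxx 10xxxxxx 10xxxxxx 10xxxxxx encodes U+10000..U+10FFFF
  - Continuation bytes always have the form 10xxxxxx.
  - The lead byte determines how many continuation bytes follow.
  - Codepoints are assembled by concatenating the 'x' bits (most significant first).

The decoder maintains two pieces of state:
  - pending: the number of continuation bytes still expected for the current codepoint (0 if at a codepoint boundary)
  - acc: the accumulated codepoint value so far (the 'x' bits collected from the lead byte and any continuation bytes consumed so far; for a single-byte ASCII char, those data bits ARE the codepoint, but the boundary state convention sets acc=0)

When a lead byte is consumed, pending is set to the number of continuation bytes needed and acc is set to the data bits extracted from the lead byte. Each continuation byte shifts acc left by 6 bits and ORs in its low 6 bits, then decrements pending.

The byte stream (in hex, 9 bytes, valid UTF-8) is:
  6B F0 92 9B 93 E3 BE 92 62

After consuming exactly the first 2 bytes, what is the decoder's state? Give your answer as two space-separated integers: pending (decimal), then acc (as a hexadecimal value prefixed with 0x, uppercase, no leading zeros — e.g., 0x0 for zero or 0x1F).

Byte[0]=6B: 1-byte. pending=0, acc=0x0
Byte[1]=F0: 4-byte lead. pending=3, acc=0x0

Answer: 3 0x0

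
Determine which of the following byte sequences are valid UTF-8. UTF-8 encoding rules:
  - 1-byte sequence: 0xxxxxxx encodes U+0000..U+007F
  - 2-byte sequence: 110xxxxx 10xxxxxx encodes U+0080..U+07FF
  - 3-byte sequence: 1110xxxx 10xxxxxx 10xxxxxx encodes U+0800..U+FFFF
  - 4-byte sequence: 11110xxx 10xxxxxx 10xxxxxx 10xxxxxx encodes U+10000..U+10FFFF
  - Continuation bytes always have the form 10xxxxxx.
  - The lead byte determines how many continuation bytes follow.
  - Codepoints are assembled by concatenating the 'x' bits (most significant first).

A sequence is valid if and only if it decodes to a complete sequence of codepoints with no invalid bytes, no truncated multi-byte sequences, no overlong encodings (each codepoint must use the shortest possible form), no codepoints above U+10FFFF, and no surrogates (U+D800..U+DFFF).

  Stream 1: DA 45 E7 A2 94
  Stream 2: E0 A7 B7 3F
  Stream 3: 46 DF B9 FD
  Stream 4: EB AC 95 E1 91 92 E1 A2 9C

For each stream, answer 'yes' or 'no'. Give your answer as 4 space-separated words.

Answer: no yes no yes

Derivation:
Stream 1: error at byte offset 1. INVALID
Stream 2: decodes cleanly. VALID
Stream 3: error at byte offset 3. INVALID
Stream 4: decodes cleanly. VALID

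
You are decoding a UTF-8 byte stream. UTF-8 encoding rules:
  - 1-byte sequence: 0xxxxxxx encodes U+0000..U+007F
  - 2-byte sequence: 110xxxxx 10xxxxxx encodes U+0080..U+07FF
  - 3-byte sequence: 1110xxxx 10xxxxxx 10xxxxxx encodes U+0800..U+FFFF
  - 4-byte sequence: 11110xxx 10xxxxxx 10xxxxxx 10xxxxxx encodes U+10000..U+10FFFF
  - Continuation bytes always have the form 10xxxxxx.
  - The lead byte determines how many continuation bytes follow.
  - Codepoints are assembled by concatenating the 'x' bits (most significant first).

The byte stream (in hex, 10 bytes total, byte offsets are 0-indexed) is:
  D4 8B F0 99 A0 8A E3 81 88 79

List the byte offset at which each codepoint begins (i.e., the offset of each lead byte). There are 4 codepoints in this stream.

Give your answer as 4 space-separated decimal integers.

Answer: 0 2 6 9

Derivation:
Byte[0]=D4: 2-byte lead, need 1 cont bytes. acc=0x14
Byte[1]=8B: continuation. acc=(acc<<6)|0x0B=0x50B
Completed: cp=U+050B (starts at byte 0)
Byte[2]=F0: 4-byte lead, need 3 cont bytes. acc=0x0
Byte[3]=99: continuation. acc=(acc<<6)|0x19=0x19
Byte[4]=A0: continuation. acc=(acc<<6)|0x20=0x660
Byte[5]=8A: continuation. acc=(acc<<6)|0x0A=0x1980A
Completed: cp=U+1980A (starts at byte 2)
Byte[6]=E3: 3-byte lead, need 2 cont bytes. acc=0x3
Byte[7]=81: continuation. acc=(acc<<6)|0x01=0xC1
Byte[8]=88: continuation. acc=(acc<<6)|0x08=0x3048
Completed: cp=U+3048 (starts at byte 6)
Byte[9]=79: 1-byte ASCII. cp=U+0079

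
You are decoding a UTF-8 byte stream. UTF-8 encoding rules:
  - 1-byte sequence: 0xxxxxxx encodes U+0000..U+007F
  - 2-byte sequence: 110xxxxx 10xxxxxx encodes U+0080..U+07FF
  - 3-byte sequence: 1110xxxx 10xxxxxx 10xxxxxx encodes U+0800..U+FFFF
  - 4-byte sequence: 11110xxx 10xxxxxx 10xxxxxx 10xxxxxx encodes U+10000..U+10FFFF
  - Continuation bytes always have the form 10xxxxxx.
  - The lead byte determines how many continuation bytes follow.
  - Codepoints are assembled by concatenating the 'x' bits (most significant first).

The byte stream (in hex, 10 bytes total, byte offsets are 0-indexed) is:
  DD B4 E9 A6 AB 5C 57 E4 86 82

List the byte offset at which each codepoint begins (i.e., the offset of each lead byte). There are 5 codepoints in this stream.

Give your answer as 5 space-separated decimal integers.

Answer: 0 2 5 6 7

Derivation:
Byte[0]=DD: 2-byte lead, need 1 cont bytes. acc=0x1D
Byte[1]=B4: continuation. acc=(acc<<6)|0x34=0x774
Completed: cp=U+0774 (starts at byte 0)
Byte[2]=E9: 3-byte lead, need 2 cont bytes. acc=0x9
Byte[3]=A6: continuation. acc=(acc<<6)|0x26=0x266
Byte[4]=AB: continuation. acc=(acc<<6)|0x2B=0x99AB
Completed: cp=U+99AB (starts at byte 2)
Byte[5]=5C: 1-byte ASCII. cp=U+005C
Byte[6]=57: 1-byte ASCII. cp=U+0057
Byte[7]=E4: 3-byte lead, need 2 cont bytes. acc=0x4
Byte[8]=86: continuation. acc=(acc<<6)|0x06=0x106
Byte[9]=82: continuation. acc=(acc<<6)|0x02=0x4182
Completed: cp=U+4182 (starts at byte 7)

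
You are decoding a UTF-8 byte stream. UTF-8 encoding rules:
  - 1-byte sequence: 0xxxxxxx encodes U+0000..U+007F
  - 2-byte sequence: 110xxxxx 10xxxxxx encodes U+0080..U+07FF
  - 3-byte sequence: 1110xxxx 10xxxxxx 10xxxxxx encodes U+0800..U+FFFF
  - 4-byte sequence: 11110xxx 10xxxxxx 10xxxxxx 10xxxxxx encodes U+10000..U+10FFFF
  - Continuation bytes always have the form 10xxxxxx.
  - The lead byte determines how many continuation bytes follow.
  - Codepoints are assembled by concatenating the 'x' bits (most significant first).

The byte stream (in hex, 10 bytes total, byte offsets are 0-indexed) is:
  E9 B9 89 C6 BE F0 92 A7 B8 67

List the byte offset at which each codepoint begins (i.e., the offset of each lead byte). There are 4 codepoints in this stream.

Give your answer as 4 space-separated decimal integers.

Byte[0]=E9: 3-byte lead, need 2 cont bytes. acc=0x9
Byte[1]=B9: continuation. acc=(acc<<6)|0x39=0x279
Byte[2]=89: continuation. acc=(acc<<6)|0x09=0x9E49
Completed: cp=U+9E49 (starts at byte 0)
Byte[3]=C6: 2-byte lead, need 1 cont bytes. acc=0x6
Byte[4]=BE: continuation. acc=(acc<<6)|0x3E=0x1BE
Completed: cp=U+01BE (starts at byte 3)
Byte[5]=F0: 4-byte lead, need 3 cont bytes. acc=0x0
Byte[6]=92: continuation. acc=(acc<<6)|0x12=0x12
Byte[7]=A7: continuation. acc=(acc<<6)|0x27=0x4A7
Byte[8]=B8: continuation. acc=(acc<<6)|0x38=0x129F8
Completed: cp=U+129F8 (starts at byte 5)
Byte[9]=67: 1-byte ASCII. cp=U+0067

Answer: 0 3 5 9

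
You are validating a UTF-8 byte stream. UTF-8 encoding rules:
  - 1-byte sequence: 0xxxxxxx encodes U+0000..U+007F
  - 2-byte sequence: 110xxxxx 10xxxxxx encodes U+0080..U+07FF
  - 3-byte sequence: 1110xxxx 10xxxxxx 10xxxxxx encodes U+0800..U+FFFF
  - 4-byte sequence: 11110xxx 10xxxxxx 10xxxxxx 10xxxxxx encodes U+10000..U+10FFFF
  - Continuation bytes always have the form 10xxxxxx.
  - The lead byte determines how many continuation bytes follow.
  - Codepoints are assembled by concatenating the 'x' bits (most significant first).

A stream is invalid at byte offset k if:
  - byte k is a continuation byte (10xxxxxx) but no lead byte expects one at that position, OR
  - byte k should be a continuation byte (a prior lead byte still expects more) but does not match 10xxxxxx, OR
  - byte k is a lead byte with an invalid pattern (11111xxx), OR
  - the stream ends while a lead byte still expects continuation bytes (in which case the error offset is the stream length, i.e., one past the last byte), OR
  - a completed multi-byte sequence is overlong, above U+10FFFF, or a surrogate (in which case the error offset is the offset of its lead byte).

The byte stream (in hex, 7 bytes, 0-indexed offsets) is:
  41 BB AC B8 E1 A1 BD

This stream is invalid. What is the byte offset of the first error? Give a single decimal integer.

Byte[0]=41: 1-byte ASCII. cp=U+0041
Byte[1]=BB: INVALID lead byte (not 0xxx/110x/1110/11110)

Answer: 1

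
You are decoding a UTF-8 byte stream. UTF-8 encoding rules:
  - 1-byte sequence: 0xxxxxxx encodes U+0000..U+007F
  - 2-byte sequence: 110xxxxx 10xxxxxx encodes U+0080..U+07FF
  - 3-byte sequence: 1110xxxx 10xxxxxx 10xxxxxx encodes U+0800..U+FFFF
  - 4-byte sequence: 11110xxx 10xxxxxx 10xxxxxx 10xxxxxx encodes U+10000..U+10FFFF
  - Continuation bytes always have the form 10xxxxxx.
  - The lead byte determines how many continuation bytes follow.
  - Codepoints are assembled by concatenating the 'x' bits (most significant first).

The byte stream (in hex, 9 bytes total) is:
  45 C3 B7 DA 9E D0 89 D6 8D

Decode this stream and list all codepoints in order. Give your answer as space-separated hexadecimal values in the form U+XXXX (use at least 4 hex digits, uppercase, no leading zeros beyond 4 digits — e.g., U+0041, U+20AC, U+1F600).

Answer: U+0045 U+00F7 U+069E U+0409 U+058D

Derivation:
Byte[0]=45: 1-byte ASCII. cp=U+0045
Byte[1]=C3: 2-byte lead, need 1 cont bytes. acc=0x3
Byte[2]=B7: continuation. acc=(acc<<6)|0x37=0xF7
Completed: cp=U+00F7 (starts at byte 1)
Byte[3]=DA: 2-byte lead, need 1 cont bytes. acc=0x1A
Byte[4]=9E: continuation. acc=(acc<<6)|0x1E=0x69E
Completed: cp=U+069E (starts at byte 3)
Byte[5]=D0: 2-byte lead, need 1 cont bytes. acc=0x10
Byte[6]=89: continuation. acc=(acc<<6)|0x09=0x409
Completed: cp=U+0409 (starts at byte 5)
Byte[7]=D6: 2-byte lead, need 1 cont bytes. acc=0x16
Byte[8]=8D: continuation. acc=(acc<<6)|0x0D=0x58D
Completed: cp=U+058D (starts at byte 7)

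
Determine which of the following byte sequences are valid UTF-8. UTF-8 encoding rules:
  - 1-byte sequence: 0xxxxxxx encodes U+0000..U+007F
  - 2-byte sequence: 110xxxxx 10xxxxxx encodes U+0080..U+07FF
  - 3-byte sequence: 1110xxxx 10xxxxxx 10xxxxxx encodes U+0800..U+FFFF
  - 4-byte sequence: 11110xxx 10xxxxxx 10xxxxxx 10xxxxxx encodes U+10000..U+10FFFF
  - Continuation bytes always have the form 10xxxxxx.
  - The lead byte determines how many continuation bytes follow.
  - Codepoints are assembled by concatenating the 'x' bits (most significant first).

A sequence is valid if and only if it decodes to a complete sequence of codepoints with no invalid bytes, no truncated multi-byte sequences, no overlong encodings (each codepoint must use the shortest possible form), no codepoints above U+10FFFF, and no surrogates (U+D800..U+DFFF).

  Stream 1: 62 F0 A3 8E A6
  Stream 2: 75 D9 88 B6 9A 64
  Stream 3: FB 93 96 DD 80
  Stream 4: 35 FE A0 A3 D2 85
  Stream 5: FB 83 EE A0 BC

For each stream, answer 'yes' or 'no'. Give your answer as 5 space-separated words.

Stream 1: decodes cleanly. VALID
Stream 2: error at byte offset 3. INVALID
Stream 3: error at byte offset 0. INVALID
Stream 4: error at byte offset 1. INVALID
Stream 5: error at byte offset 0. INVALID

Answer: yes no no no no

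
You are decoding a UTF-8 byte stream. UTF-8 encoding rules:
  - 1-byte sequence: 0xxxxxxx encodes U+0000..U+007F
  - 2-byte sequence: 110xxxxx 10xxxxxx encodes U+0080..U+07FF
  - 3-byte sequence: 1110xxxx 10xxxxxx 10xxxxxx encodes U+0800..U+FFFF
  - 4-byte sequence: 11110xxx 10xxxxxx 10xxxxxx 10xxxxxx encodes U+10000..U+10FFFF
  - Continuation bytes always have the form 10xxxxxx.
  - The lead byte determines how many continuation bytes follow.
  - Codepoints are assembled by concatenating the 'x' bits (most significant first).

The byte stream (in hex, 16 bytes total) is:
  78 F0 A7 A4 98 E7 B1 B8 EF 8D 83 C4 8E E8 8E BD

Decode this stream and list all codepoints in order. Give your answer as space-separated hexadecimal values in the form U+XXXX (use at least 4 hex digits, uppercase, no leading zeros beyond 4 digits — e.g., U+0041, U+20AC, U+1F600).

Byte[0]=78: 1-byte ASCII. cp=U+0078
Byte[1]=F0: 4-byte lead, need 3 cont bytes. acc=0x0
Byte[2]=A7: continuation. acc=(acc<<6)|0x27=0x27
Byte[3]=A4: continuation. acc=(acc<<6)|0x24=0x9E4
Byte[4]=98: continuation. acc=(acc<<6)|0x18=0x27918
Completed: cp=U+27918 (starts at byte 1)
Byte[5]=E7: 3-byte lead, need 2 cont bytes. acc=0x7
Byte[6]=B1: continuation. acc=(acc<<6)|0x31=0x1F1
Byte[7]=B8: continuation. acc=(acc<<6)|0x38=0x7C78
Completed: cp=U+7C78 (starts at byte 5)
Byte[8]=EF: 3-byte lead, need 2 cont bytes. acc=0xF
Byte[9]=8D: continuation. acc=(acc<<6)|0x0D=0x3CD
Byte[10]=83: continuation. acc=(acc<<6)|0x03=0xF343
Completed: cp=U+F343 (starts at byte 8)
Byte[11]=C4: 2-byte lead, need 1 cont bytes. acc=0x4
Byte[12]=8E: continuation. acc=(acc<<6)|0x0E=0x10E
Completed: cp=U+010E (starts at byte 11)
Byte[13]=E8: 3-byte lead, need 2 cont bytes. acc=0x8
Byte[14]=8E: continuation. acc=(acc<<6)|0x0E=0x20E
Byte[15]=BD: continuation. acc=(acc<<6)|0x3D=0x83BD
Completed: cp=U+83BD (starts at byte 13)

Answer: U+0078 U+27918 U+7C78 U+F343 U+010E U+83BD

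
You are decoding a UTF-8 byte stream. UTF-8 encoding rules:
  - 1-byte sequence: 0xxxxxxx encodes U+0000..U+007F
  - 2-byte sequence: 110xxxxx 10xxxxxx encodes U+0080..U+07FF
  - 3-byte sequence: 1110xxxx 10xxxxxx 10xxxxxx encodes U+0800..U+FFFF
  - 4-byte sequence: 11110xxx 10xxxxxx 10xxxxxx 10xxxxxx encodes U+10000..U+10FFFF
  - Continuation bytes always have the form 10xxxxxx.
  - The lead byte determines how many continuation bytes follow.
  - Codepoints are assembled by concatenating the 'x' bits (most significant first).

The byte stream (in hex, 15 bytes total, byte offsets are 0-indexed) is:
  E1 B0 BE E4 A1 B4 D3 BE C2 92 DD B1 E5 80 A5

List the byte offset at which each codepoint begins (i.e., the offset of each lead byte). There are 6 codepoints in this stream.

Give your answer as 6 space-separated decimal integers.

Answer: 0 3 6 8 10 12

Derivation:
Byte[0]=E1: 3-byte lead, need 2 cont bytes. acc=0x1
Byte[1]=B0: continuation. acc=(acc<<6)|0x30=0x70
Byte[2]=BE: continuation. acc=(acc<<6)|0x3E=0x1C3E
Completed: cp=U+1C3E (starts at byte 0)
Byte[3]=E4: 3-byte lead, need 2 cont bytes. acc=0x4
Byte[4]=A1: continuation. acc=(acc<<6)|0x21=0x121
Byte[5]=B4: continuation. acc=(acc<<6)|0x34=0x4874
Completed: cp=U+4874 (starts at byte 3)
Byte[6]=D3: 2-byte lead, need 1 cont bytes. acc=0x13
Byte[7]=BE: continuation. acc=(acc<<6)|0x3E=0x4FE
Completed: cp=U+04FE (starts at byte 6)
Byte[8]=C2: 2-byte lead, need 1 cont bytes. acc=0x2
Byte[9]=92: continuation. acc=(acc<<6)|0x12=0x92
Completed: cp=U+0092 (starts at byte 8)
Byte[10]=DD: 2-byte lead, need 1 cont bytes. acc=0x1D
Byte[11]=B1: continuation. acc=(acc<<6)|0x31=0x771
Completed: cp=U+0771 (starts at byte 10)
Byte[12]=E5: 3-byte lead, need 2 cont bytes. acc=0x5
Byte[13]=80: continuation. acc=(acc<<6)|0x00=0x140
Byte[14]=A5: continuation. acc=(acc<<6)|0x25=0x5025
Completed: cp=U+5025 (starts at byte 12)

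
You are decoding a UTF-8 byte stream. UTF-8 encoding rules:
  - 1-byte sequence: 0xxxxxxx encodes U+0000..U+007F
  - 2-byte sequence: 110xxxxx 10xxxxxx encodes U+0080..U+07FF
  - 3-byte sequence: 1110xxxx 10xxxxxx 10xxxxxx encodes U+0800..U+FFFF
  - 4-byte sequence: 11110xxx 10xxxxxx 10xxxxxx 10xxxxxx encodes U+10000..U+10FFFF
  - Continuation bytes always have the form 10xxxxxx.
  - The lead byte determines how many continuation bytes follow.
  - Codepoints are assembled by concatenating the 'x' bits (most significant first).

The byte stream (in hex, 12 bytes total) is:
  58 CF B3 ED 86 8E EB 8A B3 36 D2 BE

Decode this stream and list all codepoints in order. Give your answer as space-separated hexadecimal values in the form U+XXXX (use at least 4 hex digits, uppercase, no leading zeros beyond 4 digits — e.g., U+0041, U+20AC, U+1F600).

Byte[0]=58: 1-byte ASCII. cp=U+0058
Byte[1]=CF: 2-byte lead, need 1 cont bytes. acc=0xF
Byte[2]=B3: continuation. acc=(acc<<6)|0x33=0x3F3
Completed: cp=U+03F3 (starts at byte 1)
Byte[3]=ED: 3-byte lead, need 2 cont bytes. acc=0xD
Byte[4]=86: continuation. acc=(acc<<6)|0x06=0x346
Byte[5]=8E: continuation. acc=(acc<<6)|0x0E=0xD18E
Completed: cp=U+D18E (starts at byte 3)
Byte[6]=EB: 3-byte lead, need 2 cont bytes. acc=0xB
Byte[7]=8A: continuation. acc=(acc<<6)|0x0A=0x2CA
Byte[8]=B3: continuation. acc=(acc<<6)|0x33=0xB2B3
Completed: cp=U+B2B3 (starts at byte 6)
Byte[9]=36: 1-byte ASCII. cp=U+0036
Byte[10]=D2: 2-byte lead, need 1 cont bytes. acc=0x12
Byte[11]=BE: continuation. acc=(acc<<6)|0x3E=0x4BE
Completed: cp=U+04BE (starts at byte 10)

Answer: U+0058 U+03F3 U+D18E U+B2B3 U+0036 U+04BE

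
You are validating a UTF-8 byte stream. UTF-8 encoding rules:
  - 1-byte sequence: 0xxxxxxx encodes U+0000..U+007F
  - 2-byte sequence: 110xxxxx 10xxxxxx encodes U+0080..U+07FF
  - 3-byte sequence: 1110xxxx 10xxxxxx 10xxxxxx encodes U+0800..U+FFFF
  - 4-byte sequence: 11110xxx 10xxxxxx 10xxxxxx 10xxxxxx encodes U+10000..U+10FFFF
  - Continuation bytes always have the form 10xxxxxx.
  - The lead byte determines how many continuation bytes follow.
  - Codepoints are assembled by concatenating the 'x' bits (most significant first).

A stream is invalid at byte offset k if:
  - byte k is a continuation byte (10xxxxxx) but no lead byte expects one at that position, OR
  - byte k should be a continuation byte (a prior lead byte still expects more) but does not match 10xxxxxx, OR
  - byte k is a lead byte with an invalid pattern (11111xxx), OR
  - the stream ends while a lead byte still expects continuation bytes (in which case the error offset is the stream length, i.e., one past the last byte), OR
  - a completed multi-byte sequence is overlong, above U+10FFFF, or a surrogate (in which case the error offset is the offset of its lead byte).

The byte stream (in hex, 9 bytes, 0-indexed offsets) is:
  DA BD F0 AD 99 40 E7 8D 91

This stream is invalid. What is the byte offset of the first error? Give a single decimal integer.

Byte[0]=DA: 2-byte lead, need 1 cont bytes. acc=0x1A
Byte[1]=BD: continuation. acc=(acc<<6)|0x3D=0x6BD
Completed: cp=U+06BD (starts at byte 0)
Byte[2]=F0: 4-byte lead, need 3 cont bytes. acc=0x0
Byte[3]=AD: continuation. acc=(acc<<6)|0x2D=0x2D
Byte[4]=99: continuation. acc=(acc<<6)|0x19=0xB59
Byte[5]=40: expected 10xxxxxx continuation. INVALID

Answer: 5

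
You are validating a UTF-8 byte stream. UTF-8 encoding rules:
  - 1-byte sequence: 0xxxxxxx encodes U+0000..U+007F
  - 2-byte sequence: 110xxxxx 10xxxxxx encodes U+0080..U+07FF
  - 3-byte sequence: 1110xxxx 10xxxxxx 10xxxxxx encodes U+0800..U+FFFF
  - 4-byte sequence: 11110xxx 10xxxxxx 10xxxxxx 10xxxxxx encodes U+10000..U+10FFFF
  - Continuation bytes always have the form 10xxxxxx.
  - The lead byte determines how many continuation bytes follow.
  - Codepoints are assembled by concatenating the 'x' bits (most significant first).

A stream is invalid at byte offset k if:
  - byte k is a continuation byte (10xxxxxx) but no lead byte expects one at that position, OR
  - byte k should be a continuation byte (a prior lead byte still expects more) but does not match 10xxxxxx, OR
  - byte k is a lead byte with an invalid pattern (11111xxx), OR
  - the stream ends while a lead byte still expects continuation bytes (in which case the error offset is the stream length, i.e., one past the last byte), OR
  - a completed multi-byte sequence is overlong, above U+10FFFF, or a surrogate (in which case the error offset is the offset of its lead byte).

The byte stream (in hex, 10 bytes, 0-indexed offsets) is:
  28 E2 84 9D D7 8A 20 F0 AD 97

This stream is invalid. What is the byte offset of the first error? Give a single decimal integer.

Byte[0]=28: 1-byte ASCII. cp=U+0028
Byte[1]=E2: 3-byte lead, need 2 cont bytes. acc=0x2
Byte[2]=84: continuation. acc=(acc<<6)|0x04=0x84
Byte[3]=9D: continuation. acc=(acc<<6)|0x1D=0x211D
Completed: cp=U+211D (starts at byte 1)
Byte[4]=D7: 2-byte lead, need 1 cont bytes. acc=0x17
Byte[5]=8A: continuation. acc=(acc<<6)|0x0A=0x5CA
Completed: cp=U+05CA (starts at byte 4)
Byte[6]=20: 1-byte ASCII. cp=U+0020
Byte[7]=F0: 4-byte lead, need 3 cont bytes. acc=0x0
Byte[8]=AD: continuation. acc=(acc<<6)|0x2D=0x2D
Byte[9]=97: continuation. acc=(acc<<6)|0x17=0xB57
Byte[10]: stream ended, expected continuation. INVALID

Answer: 10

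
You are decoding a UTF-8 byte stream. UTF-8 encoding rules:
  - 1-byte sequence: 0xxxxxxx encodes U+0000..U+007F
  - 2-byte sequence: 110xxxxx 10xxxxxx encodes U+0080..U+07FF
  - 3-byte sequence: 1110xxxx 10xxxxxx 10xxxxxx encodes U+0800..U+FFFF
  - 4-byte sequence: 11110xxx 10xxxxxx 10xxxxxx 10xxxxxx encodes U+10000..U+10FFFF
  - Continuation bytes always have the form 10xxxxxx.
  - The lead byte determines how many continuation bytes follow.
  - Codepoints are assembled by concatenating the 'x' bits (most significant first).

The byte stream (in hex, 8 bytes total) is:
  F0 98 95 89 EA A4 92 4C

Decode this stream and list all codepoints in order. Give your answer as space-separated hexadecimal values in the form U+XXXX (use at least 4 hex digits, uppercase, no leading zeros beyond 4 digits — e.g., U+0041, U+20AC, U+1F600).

Byte[0]=F0: 4-byte lead, need 3 cont bytes. acc=0x0
Byte[1]=98: continuation. acc=(acc<<6)|0x18=0x18
Byte[2]=95: continuation. acc=(acc<<6)|0x15=0x615
Byte[3]=89: continuation. acc=(acc<<6)|0x09=0x18549
Completed: cp=U+18549 (starts at byte 0)
Byte[4]=EA: 3-byte lead, need 2 cont bytes. acc=0xA
Byte[5]=A4: continuation. acc=(acc<<6)|0x24=0x2A4
Byte[6]=92: continuation. acc=(acc<<6)|0x12=0xA912
Completed: cp=U+A912 (starts at byte 4)
Byte[7]=4C: 1-byte ASCII. cp=U+004C

Answer: U+18549 U+A912 U+004C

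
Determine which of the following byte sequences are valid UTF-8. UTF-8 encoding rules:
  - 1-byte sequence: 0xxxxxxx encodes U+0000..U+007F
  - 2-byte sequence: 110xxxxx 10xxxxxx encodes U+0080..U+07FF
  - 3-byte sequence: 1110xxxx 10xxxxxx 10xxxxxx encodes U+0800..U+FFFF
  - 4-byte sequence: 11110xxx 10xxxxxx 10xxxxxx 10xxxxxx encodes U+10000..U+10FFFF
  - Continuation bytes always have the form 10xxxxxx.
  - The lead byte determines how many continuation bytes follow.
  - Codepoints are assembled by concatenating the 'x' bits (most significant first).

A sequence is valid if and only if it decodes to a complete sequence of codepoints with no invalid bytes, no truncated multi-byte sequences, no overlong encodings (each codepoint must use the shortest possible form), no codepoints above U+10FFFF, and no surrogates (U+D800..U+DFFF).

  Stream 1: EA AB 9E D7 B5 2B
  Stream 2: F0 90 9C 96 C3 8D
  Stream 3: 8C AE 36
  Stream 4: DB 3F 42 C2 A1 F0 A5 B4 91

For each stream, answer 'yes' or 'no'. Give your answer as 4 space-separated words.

Stream 1: decodes cleanly. VALID
Stream 2: decodes cleanly. VALID
Stream 3: error at byte offset 0. INVALID
Stream 4: error at byte offset 1. INVALID

Answer: yes yes no no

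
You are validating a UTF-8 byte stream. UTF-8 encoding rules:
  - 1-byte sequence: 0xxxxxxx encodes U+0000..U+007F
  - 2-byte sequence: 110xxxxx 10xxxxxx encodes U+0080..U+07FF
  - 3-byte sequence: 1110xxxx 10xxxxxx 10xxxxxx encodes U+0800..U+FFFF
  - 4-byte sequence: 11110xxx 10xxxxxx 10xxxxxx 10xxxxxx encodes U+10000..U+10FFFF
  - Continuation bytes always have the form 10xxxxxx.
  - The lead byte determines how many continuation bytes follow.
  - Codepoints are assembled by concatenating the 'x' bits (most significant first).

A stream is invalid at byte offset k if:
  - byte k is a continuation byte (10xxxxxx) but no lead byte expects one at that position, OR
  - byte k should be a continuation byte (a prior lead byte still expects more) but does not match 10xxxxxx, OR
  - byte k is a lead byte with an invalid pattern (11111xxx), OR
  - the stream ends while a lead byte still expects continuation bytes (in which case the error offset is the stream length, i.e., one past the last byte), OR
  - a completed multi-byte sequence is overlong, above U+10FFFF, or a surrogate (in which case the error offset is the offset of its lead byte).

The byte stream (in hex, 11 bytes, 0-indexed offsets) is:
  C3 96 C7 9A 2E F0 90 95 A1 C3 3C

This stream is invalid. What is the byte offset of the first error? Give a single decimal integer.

Byte[0]=C3: 2-byte lead, need 1 cont bytes. acc=0x3
Byte[1]=96: continuation. acc=(acc<<6)|0x16=0xD6
Completed: cp=U+00D6 (starts at byte 0)
Byte[2]=C7: 2-byte lead, need 1 cont bytes. acc=0x7
Byte[3]=9A: continuation. acc=(acc<<6)|0x1A=0x1DA
Completed: cp=U+01DA (starts at byte 2)
Byte[4]=2E: 1-byte ASCII. cp=U+002E
Byte[5]=F0: 4-byte lead, need 3 cont bytes. acc=0x0
Byte[6]=90: continuation. acc=(acc<<6)|0x10=0x10
Byte[7]=95: continuation. acc=(acc<<6)|0x15=0x415
Byte[8]=A1: continuation. acc=(acc<<6)|0x21=0x10561
Completed: cp=U+10561 (starts at byte 5)
Byte[9]=C3: 2-byte lead, need 1 cont bytes. acc=0x3
Byte[10]=3C: expected 10xxxxxx continuation. INVALID

Answer: 10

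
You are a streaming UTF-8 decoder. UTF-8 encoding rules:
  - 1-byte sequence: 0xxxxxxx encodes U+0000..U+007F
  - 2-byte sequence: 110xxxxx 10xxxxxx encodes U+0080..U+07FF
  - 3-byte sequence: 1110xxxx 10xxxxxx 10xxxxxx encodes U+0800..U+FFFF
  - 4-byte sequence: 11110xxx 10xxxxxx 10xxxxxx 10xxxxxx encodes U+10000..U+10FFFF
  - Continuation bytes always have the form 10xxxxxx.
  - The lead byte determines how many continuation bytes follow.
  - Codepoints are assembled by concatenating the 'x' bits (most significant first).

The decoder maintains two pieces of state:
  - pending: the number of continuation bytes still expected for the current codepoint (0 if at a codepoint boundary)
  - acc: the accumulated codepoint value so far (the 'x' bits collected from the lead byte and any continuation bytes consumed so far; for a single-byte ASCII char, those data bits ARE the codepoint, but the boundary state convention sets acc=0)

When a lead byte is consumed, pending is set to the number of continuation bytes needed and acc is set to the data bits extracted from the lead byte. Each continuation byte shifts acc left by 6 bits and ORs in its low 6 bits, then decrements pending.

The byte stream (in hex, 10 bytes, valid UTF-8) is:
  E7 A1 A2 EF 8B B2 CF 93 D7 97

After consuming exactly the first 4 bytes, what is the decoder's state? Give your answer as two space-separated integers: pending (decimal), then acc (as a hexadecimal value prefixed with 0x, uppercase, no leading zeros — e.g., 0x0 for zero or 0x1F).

Byte[0]=E7: 3-byte lead. pending=2, acc=0x7
Byte[1]=A1: continuation. acc=(acc<<6)|0x21=0x1E1, pending=1
Byte[2]=A2: continuation. acc=(acc<<6)|0x22=0x7862, pending=0
Byte[3]=EF: 3-byte lead. pending=2, acc=0xF

Answer: 2 0xF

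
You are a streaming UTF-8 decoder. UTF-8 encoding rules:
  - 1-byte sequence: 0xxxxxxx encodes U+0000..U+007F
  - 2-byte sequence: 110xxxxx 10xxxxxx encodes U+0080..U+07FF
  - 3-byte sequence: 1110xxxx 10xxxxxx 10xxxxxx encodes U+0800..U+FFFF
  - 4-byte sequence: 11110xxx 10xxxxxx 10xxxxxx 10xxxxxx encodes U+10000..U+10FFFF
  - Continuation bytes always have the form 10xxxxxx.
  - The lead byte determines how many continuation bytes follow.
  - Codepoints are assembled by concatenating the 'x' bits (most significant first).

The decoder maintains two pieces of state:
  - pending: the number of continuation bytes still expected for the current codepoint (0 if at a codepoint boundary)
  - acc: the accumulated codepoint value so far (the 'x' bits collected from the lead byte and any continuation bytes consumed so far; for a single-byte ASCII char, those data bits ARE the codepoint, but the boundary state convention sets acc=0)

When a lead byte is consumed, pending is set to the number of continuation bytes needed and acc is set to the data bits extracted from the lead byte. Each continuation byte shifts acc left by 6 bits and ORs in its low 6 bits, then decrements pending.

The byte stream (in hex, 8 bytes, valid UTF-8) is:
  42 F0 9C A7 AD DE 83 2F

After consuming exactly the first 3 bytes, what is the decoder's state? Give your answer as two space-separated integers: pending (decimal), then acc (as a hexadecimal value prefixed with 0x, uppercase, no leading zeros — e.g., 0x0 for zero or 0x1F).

Byte[0]=42: 1-byte. pending=0, acc=0x0
Byte[1]=F0: 4-byte lead. pending=3, acc=0x0
Byte[2]=9C: continuation. acc=(acc<<6)|0x1C=0x1C, pending=2

Answer: 2 0x1C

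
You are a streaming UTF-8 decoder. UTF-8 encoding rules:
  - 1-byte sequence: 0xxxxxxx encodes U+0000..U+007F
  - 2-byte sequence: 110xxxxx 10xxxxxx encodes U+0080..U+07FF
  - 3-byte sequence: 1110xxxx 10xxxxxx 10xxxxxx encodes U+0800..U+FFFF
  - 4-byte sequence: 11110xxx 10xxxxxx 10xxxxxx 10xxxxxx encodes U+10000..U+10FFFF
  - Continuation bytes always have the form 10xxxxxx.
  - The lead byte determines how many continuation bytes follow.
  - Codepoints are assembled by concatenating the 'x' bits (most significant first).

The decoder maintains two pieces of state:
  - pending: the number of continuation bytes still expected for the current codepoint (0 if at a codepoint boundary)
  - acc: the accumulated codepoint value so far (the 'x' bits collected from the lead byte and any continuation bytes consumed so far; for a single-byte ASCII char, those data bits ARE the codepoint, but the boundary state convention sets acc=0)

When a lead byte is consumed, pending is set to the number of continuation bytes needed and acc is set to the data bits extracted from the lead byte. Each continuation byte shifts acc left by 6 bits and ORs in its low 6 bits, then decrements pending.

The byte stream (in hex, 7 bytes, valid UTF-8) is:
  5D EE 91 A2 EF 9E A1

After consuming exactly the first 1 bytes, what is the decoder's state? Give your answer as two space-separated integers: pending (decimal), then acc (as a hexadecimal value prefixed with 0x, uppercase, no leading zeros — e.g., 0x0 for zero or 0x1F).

Answer: 0 0x0

Derivation:
Byte[0]=5D: 1-byte. pending=0, acc=0x0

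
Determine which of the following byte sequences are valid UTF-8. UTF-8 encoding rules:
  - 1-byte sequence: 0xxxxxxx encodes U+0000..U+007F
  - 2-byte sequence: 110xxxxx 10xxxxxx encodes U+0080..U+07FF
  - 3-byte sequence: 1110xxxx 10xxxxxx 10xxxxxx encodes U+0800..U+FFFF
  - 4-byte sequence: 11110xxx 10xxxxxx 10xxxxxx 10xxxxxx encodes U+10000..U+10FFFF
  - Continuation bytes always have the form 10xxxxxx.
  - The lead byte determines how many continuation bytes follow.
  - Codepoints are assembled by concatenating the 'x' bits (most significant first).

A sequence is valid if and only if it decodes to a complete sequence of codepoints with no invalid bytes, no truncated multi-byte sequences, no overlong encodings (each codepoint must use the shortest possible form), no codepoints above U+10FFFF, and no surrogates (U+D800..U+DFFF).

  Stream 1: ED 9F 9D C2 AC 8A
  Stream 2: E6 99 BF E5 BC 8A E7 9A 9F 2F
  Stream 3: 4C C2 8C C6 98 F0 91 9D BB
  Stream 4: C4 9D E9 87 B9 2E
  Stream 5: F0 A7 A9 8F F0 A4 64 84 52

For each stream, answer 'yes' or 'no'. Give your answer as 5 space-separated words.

Stream 1: error at byte offset 5. INVALID
Stream 2: decodes cleanly. VALID
Stream 3: decodes cleanly. VALID
Stream 4: decodes cleanly. VALID
Stream 5: error at byte offset 6. INVALID

Answer: no yes yes yes no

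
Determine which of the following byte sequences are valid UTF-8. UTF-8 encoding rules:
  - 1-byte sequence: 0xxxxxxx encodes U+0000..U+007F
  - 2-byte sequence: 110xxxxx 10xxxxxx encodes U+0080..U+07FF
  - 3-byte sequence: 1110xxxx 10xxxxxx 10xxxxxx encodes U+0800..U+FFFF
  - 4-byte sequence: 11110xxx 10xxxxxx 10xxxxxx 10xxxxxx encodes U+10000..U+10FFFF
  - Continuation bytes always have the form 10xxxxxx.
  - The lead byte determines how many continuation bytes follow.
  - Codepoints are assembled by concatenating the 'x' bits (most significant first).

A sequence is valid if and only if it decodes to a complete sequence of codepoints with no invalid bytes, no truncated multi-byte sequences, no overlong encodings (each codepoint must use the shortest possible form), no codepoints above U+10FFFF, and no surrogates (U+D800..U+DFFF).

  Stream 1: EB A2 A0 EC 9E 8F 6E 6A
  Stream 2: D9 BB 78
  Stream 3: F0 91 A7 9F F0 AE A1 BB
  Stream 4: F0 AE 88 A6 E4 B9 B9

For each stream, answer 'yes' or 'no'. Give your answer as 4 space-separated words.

Stream 1: decodes cleanly. VALID
Stream 2: decodes cleanly. VALID
Stream 3: decodes cleanly. VALID
Stream 4: decodes cleanly. VALID

Answer: yes yes yes yes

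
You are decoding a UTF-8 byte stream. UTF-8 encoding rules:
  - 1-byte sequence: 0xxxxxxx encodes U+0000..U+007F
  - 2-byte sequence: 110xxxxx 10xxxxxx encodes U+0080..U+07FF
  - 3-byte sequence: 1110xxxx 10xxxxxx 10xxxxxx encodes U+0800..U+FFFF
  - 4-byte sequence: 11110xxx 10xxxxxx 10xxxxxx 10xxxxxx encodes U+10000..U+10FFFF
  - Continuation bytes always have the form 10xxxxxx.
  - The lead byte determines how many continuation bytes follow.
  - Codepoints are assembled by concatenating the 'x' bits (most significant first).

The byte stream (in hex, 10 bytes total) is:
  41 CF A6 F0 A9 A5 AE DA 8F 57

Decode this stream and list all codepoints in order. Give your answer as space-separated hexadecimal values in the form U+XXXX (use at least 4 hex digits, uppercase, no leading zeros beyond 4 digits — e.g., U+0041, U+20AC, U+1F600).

Byte[0]=41: 1-byte ASCII. cp=U+0041
Byte[1]=CF: 2-byte lead, need 1 cont bytes. acc=0xF
Byte[2]=A6: continuation. acc=(acc<<6)|0x26=0x3E6
Completed: cp=U+03E6 (starts at byte 1)
Byte[3]=F0: 4-byte lead, need 3 cont bytes. acc=0x0
Byte[4]=A9: continuation. acc=(acc<<6)|0x29=0x29
Byte[5]=A5: continuation. acc=(acc<<6)|0x25=0xA65
Byte[6]=AE: continuation. acc=(acc<<6)|0x2E=0x2996E
Completed: cp=U+2996E (starts at byte 3)
Byte[7]=DA: 2-byte lead, need 1 cont bytes. acc=0x1A
Byte[8]=8F: continuation. acc=(acc<<6)|0x0F=0x68F
Completed: cp=U+068F (starts at byte 7)
Byte[9]=57: 1-byte ASCII. cp=U+0057

Answer: U+0041 U+03E6 U+2996E U+068F U+0057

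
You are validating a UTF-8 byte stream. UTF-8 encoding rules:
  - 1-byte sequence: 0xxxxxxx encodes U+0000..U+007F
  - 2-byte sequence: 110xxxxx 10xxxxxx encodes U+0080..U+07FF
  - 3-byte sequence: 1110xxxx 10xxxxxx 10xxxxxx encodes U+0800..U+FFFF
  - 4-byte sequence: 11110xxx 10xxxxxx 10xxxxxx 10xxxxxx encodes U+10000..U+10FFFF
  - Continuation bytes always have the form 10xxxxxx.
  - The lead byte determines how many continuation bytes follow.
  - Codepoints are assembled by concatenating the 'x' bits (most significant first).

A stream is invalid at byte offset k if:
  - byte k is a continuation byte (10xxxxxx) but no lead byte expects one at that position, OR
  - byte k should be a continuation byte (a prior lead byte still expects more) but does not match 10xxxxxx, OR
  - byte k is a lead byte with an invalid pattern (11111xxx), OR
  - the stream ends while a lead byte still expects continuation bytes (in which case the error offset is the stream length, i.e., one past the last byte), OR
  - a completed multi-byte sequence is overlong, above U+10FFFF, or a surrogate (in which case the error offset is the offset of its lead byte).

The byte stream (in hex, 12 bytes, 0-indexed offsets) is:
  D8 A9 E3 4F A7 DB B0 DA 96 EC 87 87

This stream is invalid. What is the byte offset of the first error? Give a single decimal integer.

Answer: 3

Derivation:
Byte[0]=D8: 2-byte lead, need 1 cont bytes. acc=0x18
Byte[1]=A9: continuation. acc=(acc<<6)|0x29=0x629
Completed: cp=U+0629 (starts at byte 0)
Byte[2]=E3: 3-byte lead, need 2 cont bytes. acc=0x3
Byte[3]=4F: expected 10xxxxxx continuation. INVALID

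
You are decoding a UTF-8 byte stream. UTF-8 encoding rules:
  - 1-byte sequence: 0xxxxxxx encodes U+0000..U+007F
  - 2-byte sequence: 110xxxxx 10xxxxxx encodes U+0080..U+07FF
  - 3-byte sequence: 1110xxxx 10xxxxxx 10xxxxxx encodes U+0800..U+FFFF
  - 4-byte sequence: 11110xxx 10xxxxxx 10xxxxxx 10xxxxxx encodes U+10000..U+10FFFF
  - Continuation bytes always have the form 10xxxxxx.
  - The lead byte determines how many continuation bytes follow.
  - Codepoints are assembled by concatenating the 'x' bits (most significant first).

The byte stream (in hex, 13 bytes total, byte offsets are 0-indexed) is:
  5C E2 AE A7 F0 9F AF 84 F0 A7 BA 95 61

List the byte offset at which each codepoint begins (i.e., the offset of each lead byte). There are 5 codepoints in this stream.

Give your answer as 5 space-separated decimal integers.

Answer: 0 1 4 8 12

Derivation:
Byte[0]=5C: 1-byte ASCII. cp=U+005C
Byte[1]=E2: 3-byte lead, need 2 cont bytes. acc=0x2
Byte[2]=AE: continuation. acc=(acc<<6)|0x2E=0xAE
Byte[3]=A7: continuation. acc=(acc<<6)|0x27=0x2BA7
Completed: cp=U+2BA7 (starts at byte 1)
Byte[4]=F0: 4-byte lead, need 3 cont bytes. acc=0x0
Byte[5]=9F: continuation. acc=(acc<<6)|0x1F=0x1F
Byte[6]=AF: continuation. acc=(acc<<6)|0x2F=0x7EF
Byte[7]=84: continuation. acc=(acc<<6)|0x04=0x1FBC4
Completed: cp=U+1FBC4 (starts at byte 4)
Byte[8]=F0: 4-byte lead, need 3 cont bytes. acc=0x0
Byte[9]=A7: continuation. acc=(acc<<6)|0x27=0x27
Byte[10]=BA: continuation. acc=(acc<<6)|0x3A=0x9FA
Byte[11]=95: continuation. acc=(acc<<6)|0x15=0x27E95
Completed: cp=U+27E95 (starts at byte 8)
Byte[12]=61: 1-byte ASCII. cp=U+0061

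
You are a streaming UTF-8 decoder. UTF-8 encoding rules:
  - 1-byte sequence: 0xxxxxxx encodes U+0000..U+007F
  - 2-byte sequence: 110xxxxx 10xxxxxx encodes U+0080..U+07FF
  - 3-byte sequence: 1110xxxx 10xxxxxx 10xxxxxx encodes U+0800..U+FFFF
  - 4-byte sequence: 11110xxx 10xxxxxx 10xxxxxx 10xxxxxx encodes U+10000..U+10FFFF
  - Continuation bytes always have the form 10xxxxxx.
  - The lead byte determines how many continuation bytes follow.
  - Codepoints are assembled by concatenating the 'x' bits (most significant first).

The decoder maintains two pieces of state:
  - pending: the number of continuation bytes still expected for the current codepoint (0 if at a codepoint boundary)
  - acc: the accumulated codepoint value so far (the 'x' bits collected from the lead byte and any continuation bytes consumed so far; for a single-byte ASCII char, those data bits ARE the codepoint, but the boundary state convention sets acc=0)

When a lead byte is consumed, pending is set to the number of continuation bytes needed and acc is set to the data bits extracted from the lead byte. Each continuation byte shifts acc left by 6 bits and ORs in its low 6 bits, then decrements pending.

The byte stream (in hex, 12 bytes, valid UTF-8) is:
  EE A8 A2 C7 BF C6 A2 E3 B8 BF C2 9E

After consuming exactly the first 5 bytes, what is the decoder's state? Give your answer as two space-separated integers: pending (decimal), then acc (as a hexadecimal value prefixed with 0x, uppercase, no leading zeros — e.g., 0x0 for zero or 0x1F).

Byte[0]=EE: 3-byte lead. pending=2, acc=0xE
Byte[1]=A8: continuation. acc=(acc<<6)|0x28=0x3A8, pending=1
Byte[2]=A2: continuation. acc=(acc<<6)|0x22=0xEA22, pending=0
Byte[3]=C7: 2-byte lead. pending=1, acc=0x7
Byte[4]=BF: continuation. acc=(acc<<6)|0x3F=0x1FF, pending=0

Answer: 0 0x1FF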